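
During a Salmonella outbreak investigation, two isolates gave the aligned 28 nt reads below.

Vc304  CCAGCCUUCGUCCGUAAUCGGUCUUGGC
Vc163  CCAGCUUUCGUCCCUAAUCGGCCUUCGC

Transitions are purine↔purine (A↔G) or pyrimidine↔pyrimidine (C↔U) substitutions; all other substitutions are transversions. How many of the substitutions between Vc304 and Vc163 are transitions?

2

Differing sites — 6:C/U (Ti); 14:G/C (Tv); 22:U/C (Ti); 26:G/C (Tv).
Of the 4 differences, 2 transitions and 2 transversions, so the answer is 2.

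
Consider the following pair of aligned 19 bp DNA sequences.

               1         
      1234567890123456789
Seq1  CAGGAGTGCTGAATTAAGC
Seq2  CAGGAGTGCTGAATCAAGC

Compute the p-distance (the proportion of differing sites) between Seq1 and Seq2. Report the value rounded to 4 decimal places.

0.0526

Differing sites — 15:T/C.
There are 1 differences over 19 sites, so p = 1/19 = 0.0526.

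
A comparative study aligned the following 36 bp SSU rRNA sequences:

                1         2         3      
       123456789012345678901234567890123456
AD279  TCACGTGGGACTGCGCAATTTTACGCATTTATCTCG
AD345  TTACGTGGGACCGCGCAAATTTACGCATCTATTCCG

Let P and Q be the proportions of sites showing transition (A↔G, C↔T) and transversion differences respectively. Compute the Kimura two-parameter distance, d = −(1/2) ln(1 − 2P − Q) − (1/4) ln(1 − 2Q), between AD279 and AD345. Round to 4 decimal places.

0.1966

Differing sites — 2:C/T (Ti); 12:T/C (Ti); 19:T/A (Tv); 29:T/C (Ti); 33:C/T (Ti); 34:T/C (Ti).
Of the 6 differences, 5 transitions and 1 transversion over 36 sites: P = 5/36 = 0.138889, Q = 1/36 = 0.027778.
d = −0.5·ln(0.694444) − 0.25·ln(0.944444) = −0.5·(-0.364644) − 0.25·(-0.057159) = 0.1966.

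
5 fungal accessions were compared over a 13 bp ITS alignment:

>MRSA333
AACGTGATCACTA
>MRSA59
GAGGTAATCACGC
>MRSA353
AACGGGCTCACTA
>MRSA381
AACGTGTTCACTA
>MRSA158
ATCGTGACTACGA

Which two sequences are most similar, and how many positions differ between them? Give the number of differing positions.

Pairwise Hamming distances:
  MRSA333 vs MRSA59: 5
  MRSA333 vs MRSA353: 2
  MRSA333 vs MRSA381: 1
  MRSA333 vs MRSA158: 4
  MRSA59 vs MRSA353: 7
  MRSA59 vs MRSA381: 6
  MRSA59 vs MRSA158: 7
  MRSA353 vs MRSA381: 2
  MRSA353 vs MRSA158: 6
  MRSA381 vs MRSA158: 5
The smallest is 1, between MRSA333 and MRSA381.

1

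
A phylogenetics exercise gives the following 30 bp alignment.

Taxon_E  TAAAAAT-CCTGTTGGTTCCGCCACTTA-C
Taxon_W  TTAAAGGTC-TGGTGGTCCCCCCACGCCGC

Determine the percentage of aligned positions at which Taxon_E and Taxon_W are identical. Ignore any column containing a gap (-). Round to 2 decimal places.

Excluding the 3 gap columns leaves 27 comparable sites.
The sequences differ at positions 2 (A/T), 6 (A/G), 7 (T/G), 13 (T/G), 18 (T/C), 21 (G/C), 26 (T/G), 27 (T/C), 28 (A/C).
18 of the 27 comparable sites match, so the percent identity is 18/27 × 100 = 66.67%.

66.67%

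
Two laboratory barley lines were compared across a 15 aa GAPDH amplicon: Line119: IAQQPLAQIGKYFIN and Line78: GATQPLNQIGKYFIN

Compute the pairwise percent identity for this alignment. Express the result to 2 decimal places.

The sequences differ at positions 1 (I/G), 3 (Q/T), 7 (A/N).
12 of the 15 sites match, so the percent identity is 12/15 × 100 = 80.00%.

80.00%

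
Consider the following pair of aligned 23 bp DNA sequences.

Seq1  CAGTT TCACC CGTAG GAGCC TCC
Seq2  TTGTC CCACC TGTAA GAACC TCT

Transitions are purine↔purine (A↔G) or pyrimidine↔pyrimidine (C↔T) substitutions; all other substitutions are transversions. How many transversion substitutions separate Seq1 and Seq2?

1

Mismatches occur at site 1 (C→T, transition), site 2 (A→T, transversion), site 5 (T→C, transition), site 6 (T→C, transition), site 11 (C→T, transition), site 15 (G→A, transition), site 18 (G→A, transition), site 23 (C→T, transition).
Of the 8 differences, 7 transitions and 1 transversion, so the answer is 1.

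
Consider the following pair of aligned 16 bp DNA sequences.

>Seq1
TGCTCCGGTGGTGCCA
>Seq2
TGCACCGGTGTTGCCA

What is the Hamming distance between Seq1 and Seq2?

Mismatches occur at site 4 (T→A), site 11 (G→T).
That gives 2 mismatches out of 16 aligned sites, so the Hamming distance is 2.

2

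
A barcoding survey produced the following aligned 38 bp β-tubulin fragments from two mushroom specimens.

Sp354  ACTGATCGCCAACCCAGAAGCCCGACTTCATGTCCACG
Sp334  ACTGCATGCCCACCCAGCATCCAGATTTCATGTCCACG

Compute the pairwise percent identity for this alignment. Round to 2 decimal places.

78.95%

The sequences differ at positions 5 (A/C), 6 (T/A), 7 (C/T), 11 (A/C), 18 (A/C), 20 (G/T), 23 (C/A), 26 (C/T).
30 of the 38 sites match, so the percent identity is 30/38 × 100 = 78.95%.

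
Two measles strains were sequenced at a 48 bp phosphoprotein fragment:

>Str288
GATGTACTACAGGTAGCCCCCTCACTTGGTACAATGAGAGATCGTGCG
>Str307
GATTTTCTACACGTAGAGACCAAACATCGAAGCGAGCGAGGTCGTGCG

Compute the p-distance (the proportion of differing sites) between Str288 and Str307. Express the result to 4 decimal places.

0.3542

Mismatches occur at site 4 (G↔T), site 6 (A↔T), site 12 (G↔C), site 17 (C↔A), site 18 (C↔G), site 19 (C↔A), site 22 (T↔A), site 23 (C↔A), site 26 (T↔A), site 28 (G↔C), site 30 (T↔A), site 32 (C↔G), site 33 (A↔C), site 34 (A↔G), site 35 (T↔A), site 37 (A↔C), site 41 (A↔G).
There are 17 differences over 48 sites, so p = 17/48 = 0.3542.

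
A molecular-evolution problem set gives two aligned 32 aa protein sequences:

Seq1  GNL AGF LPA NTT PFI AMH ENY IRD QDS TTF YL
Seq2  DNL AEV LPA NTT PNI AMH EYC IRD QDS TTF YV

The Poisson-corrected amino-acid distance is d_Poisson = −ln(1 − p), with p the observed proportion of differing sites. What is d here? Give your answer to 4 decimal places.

0.2469

Mismatches occur at site 1 (G→D), site 5 (G→E), site 6 (F→V), site 14 (F→N), site 20 (N→Y), site 21 (Y→C), site 32 (L→V).
p = 7/32 = 0.218750.
d = −ln(1 − 0.218750) = −ln(0.781250) = 0.2469.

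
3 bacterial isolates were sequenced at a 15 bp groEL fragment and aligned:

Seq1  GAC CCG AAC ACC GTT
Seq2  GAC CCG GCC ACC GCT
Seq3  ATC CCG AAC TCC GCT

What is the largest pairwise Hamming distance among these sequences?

Pairwise Hamming distances:
  Seq1 vs Seq2: 3
  Seq1 vs Seq3: 4
  Seq2 vs Seq3: 5
The largest is 5, between Seq2 and Seq3.

5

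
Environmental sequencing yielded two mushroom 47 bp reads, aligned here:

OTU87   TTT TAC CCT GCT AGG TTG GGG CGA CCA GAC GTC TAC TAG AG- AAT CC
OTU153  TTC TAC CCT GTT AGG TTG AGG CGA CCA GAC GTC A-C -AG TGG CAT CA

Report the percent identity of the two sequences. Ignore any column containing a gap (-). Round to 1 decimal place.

84.1%

Excluding the 3 gap columns leaves 44 comparable sites.
The sequences differ at positions 3 (T/C), 11 (C/T), 19 (G/A), 34 (T/A), 40 (A/T), 43 (A/C), 47 (C/A).
37 of the 44 comparable sites match, so the percent identity is 37/44 × 100 = 84.1%.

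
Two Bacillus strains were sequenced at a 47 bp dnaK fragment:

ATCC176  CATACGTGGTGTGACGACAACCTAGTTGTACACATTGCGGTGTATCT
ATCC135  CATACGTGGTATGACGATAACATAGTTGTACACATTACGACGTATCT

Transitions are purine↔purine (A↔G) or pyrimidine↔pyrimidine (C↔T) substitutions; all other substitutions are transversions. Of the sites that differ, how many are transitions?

The sequences differ at positions 11 (G/A, transition), 18 (C/T, transition), 22 (C/A, transversion), 37 (G/A, transition), 40 (G/A, transition), 41 (T/C, transition).
Of the 6 differences, 5 transitions and 1 transversion, so the answer is 5.

5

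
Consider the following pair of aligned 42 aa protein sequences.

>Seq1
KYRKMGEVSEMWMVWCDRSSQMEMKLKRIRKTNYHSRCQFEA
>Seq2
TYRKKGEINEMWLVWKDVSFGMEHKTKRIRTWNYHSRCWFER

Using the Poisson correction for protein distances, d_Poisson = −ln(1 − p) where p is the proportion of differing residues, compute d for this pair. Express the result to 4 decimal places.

0.4418

Differing sites — 1:K/T; 5:M/K; 8:V/I; 9:S/N; 13:M/L; 16:C/K; 18:R/V; 20:S/F; 21:Q/G; 24:M/H; 26:L/T; 31:K/T; 32:T/W; 39:Q/W; 42:A/R.
p = 15/42 = 0.357143.
d = −ln(1 − 0.357143) = −ln(0.642857) = 0.4418.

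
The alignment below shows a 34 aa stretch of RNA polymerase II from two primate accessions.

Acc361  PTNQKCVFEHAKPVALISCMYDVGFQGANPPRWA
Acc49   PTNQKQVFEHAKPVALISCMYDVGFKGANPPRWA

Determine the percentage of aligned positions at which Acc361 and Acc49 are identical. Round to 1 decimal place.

94.1%

Mismatches occur at site 6 (C↔Q), site 26 (Q↔K).
32 of the 34 sites match, so the percent identity is 32/34 × 100 = 94.1%.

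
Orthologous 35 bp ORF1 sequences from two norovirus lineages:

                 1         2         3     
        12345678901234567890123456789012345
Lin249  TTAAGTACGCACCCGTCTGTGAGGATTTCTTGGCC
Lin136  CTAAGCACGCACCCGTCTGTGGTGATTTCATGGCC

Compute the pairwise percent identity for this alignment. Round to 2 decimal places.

The sequences differ at positions 1 (T/C), 6 (T/C), 22 (A/G), 23 (G/T), 30 (T/A).
30 of the 35 sites match, so the percent identity is 30/35 × 100 = 85.71%.

85.71%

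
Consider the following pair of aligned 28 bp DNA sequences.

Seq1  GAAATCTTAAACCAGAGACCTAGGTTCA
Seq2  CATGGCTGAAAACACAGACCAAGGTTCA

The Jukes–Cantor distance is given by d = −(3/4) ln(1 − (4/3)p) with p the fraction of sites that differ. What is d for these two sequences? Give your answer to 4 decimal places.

The sequences differ at positions 1 (G/C), 3 (A/T), 4 (A/G), 5 (T/G), 8 (T/G), 12 (C/A), 15 (G/C), 21 (T/A).
p = 8/28 = 0.285714.
d = −0.75 · ln(1 − (4/3)·0.285714) = −0.75 · ln(0.619048) = −0.75 · (-0.479572) = 0.3597.

0.3597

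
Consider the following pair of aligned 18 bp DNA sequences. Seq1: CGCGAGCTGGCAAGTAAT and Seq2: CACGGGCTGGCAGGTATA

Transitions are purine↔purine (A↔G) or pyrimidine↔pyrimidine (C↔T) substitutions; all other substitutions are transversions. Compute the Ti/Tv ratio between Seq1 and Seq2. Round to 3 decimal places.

The sequences differ at positions 2 (G/A, transition), 5 (A/G, transition), 13 (A/G, transition), 17 (A/T, transversion), 18 (T/A, transversion).
Of the 5 differences, 3 transitions and 2 transversions, so Ti/Tv = 3/2 = 1.500.

1.500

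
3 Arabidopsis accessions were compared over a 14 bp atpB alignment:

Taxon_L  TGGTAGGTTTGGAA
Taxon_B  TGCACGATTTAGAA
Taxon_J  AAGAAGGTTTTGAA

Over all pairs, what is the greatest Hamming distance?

6

Pairwise Hamming distances:
  Taxon_L vs Taxon_B: 5
  Taxon_L vs Taxon_J: 4
  Taxon_B vs Taxon_J: 6
The largest is 6, between Taxon_B and Taxon_J.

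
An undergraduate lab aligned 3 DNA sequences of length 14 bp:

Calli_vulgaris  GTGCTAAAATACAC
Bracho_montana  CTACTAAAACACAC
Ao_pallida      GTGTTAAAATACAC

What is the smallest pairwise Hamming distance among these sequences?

Pairwise Hamming distances:
  Calli_vulgaris vs Bracho_montana: 3
  Calli_vulgaris vs Ao_pallida: 1
  Bracho_montana vs Ao_pallida: 4
The smallest is 1, between Calli_vulgaris and Ao_pallida.

1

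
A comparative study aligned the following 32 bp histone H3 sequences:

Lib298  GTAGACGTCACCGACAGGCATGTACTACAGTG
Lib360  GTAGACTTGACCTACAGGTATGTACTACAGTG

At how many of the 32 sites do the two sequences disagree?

The sequences differ at positions 7 (G/T), 9 (C/G), 13 (G/T), 19 (C/T).
That gives 4 mismatches out of 32 aligned sites, so the Hamming distance is 4.

4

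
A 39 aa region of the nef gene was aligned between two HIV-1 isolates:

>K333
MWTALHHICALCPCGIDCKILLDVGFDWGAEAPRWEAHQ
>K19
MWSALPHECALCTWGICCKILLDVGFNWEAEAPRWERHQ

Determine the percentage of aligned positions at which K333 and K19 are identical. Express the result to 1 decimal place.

The sequences differ at positions 3 (T/S), 6 (H/P), 8 (I/E), 13 (P/T), 14 (C/W), 17 (D/C), 27 (D/N), 29 (G/E), 37 (A/R).
30 of the 39 sites match, so the percent identity is 30/39 × 100 = 76.9%.

76.9%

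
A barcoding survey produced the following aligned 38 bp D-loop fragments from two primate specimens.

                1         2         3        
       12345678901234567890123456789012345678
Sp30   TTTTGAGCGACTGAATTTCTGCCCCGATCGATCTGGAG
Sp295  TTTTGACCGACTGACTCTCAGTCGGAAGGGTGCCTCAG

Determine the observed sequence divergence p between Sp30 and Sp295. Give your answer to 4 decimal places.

Mismatches occur at site 7 (G/C), site 15 (A/C), site 17 (T/C), site 20 (T/A), site 22 (C/T), site 24 (C/G), site 25 (C/G), site 26 (G/A), site 28 (T/G), site 29 (C/G), site 31 (A/T), site 32 (T/G), site 34 (T/C), site 35 (G/T), site 36 (G/C).
There are 15 differences over 38 sites, so p = 15/38 = 0.3947.

0.3947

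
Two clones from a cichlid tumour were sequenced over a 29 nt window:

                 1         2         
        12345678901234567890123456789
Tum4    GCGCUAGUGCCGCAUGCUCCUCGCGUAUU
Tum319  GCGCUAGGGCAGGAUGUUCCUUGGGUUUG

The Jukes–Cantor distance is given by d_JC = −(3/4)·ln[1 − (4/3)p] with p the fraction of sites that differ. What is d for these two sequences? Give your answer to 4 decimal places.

Mismatches occur at site 8 (U→G), site 11 (C→A), site 13 (C→G), site 17 (C→U), site 22 (C→U), site 24 (C→G), site 27 (A→U), site 29 (U→G).
p = 8/29 = 0.275862.
d = −0.75 · ln(1 − (4/3)·0.275862) = −0.75 · ln(0.632184) = −0.75 · (-0.458575) = 0.3439.

0.3439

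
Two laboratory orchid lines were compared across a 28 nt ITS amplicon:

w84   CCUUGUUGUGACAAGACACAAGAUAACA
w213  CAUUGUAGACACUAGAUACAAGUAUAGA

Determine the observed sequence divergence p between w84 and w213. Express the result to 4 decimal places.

The sequences differ at positions 2 (C/A), 7 (U/A), 9 (U/A), 10 (G/C), 13 (A/U), 17 (C/U), 23 (A/U), 24 (U/A), 25 (A/U), 27 (C/G).
There are 10 differences over 28 sites, so p = 10/28 = 0.3571.

0.3571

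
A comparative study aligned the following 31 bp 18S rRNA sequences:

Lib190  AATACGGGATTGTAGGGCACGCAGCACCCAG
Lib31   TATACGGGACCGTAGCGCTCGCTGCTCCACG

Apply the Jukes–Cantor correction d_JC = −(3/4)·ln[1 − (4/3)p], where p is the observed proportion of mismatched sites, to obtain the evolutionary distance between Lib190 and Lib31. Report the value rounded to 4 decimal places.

0.3672

Differing sites — 1:A/T; 10:T/C; 11:T/C; 16:G/C; 19:A/T; 23:A/T; 26:A/T; 29:C/A; 30:A/C.
p = 9/31 = 0.290323.
d = −0.75 · ln(1 − (4/3)·0.290323) = −0.75 · ln(0.612903) = −0.75 · (-0.489549) = 0.3672.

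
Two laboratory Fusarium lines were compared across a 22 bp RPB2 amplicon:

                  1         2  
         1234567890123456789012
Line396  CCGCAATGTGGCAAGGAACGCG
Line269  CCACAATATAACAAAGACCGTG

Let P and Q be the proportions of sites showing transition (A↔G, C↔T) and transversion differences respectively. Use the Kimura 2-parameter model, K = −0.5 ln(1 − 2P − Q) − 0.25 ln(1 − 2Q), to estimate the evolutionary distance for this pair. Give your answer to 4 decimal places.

Differing sites — 3:G/A (Ti); 8:G/A (Ti); 10:G/A (Ti); 11:G/A (Ti); 15:G/A (Ti); 18:A/C (Tv); 21:C/T (Ti).
Of the 7 differences, 6 transitions and 1 transversion over 22 sites: P = 6/22 = 0.272727, Q = 1/22 = 0.045455.
d = −0.5·ln(0.409091) − 0.25·ln(0.909090) = −0.5·(-0.893818) − 0.25·(-0.095311) = 0.4707.

0.4707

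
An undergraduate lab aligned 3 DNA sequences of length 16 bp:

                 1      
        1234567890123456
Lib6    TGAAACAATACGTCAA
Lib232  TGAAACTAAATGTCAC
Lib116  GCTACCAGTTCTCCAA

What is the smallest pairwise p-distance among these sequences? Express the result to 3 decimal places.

0.250

Pairwise Hamming distances:
  Lib6 vs Lib232: 4
  Lib6 vs Lib116: 8
  Lib232 vs Lib116: 12
The smallest is 4 mismatches, between Lib6 and Lib232; p = 4/16 = 0.250.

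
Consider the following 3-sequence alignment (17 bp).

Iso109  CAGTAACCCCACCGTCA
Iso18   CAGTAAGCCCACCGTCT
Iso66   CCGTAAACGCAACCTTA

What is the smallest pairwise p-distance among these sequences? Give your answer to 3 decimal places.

Pairwise Hamming distances:
  Iso109 vs Iso18: 2
  Iso109 vs Iso66: 6
  Iso18 vs Iso66: 7
The smallest is 2 mismatches, between Iso109 and Iso18; p = 2/17 = 0.118.

0.118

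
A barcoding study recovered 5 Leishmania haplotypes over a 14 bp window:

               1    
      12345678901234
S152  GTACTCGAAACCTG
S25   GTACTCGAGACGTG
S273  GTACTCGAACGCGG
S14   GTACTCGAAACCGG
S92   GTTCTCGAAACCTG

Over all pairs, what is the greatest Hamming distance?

Pairwise Hamming distances:
  S152 vs S25: 2
  S152 vs S273: 3
  S152 vs S14: 1
  S152 vs S92: 1
  S25 vs S273: 5
  S25 vs S14: 3
  S25 vs S92: 3
  S273 vs S14: 2
  S273 vs S92: 4
  S14 vs S92: 2
The largest is 5, between S25 and S273.

5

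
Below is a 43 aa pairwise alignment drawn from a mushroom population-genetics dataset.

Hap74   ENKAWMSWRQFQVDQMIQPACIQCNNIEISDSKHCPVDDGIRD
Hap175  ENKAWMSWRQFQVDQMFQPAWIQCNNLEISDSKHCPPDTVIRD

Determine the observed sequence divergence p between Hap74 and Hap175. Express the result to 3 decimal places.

0.140

The sequences differ at positions 17 (I/F), 21 (C/W), 27 (I/L), 37 (V/P), 39 (D/T), 40 (G/V).
There are 6 differences over 43 sites, so p = 6/43 = 0.140.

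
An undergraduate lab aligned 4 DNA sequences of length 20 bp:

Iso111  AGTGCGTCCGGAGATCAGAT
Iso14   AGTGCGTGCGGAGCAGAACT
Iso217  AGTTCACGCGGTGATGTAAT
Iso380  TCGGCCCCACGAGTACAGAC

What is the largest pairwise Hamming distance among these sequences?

Pairwise Hamming distances:
  Iso111 vs Iso14: 6
  Iso111 vs Iso217: 8
  Iso111 vs Iso380: 10
  Iso14 vs Iso217: 8
  Iso14 vs Iso380: 13
  Iso217 vs Iso380: 15
The largest is 15, between Iso217 and Iso380.

15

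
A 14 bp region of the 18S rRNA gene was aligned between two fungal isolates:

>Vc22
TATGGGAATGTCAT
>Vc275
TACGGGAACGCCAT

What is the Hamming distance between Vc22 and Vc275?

3

Mismatches occur at site 3 (T/C), site 9 (T/C), site 11 (T/C).
That gives 3 mismatches out of 14 aligned sites, so the Hamming distance is 3.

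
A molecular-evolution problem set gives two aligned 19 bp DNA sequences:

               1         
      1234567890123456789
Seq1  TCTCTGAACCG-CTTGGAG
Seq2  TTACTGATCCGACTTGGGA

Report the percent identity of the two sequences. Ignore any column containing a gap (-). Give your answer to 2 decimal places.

Excluding the 1 gap column leaves 18 comparable sites.
Mismatches occur at site 2 (C↔T), site 3 (T↔A), site 8 (A↔T), site 18 (A↔G), site 19 (G↔A).
13 of the 18 comparable sites match, so the percent identity is 13/18 × 100 = 72.22%.

72.22%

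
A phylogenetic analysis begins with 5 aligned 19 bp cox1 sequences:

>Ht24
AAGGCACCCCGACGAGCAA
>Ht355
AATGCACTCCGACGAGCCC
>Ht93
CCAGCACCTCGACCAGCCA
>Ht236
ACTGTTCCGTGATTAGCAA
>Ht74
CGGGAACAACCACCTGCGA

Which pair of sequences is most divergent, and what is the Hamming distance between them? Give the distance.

Pairwise Hamming distances:
  Ht24 vs Ht355: 4
  Ht24 vs Ht93: 6
  Ht24 vs Ht236: 8
  Ht24 vs Ht74: 9
  Ht355 vs Ht93: 7
  Ht355 vs Ht236: 10
  Ht355 vs Ht74: 11
  Ht93 vs Ht236: 9
  Ht93 vs Ht74: 8
  Ht236 vs Ht74: 13
The largest is 13, between Ht236 and Ht74.

13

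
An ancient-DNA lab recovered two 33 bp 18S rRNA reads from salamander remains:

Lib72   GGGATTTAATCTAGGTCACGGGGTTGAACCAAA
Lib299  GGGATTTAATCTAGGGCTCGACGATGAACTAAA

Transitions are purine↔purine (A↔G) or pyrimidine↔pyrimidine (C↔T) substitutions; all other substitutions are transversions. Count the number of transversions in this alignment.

Mismatches occur at site 16 (T/G, transversion), site 18 (A/T, transversion), site 21 (G/A, transition), site 22 (G/C, transversion), site 24 (T/A, transversion), site 30 (C/T, transition).
Of the 6 differences, 2 transitions and 4 transversions, so the answer is 4.

4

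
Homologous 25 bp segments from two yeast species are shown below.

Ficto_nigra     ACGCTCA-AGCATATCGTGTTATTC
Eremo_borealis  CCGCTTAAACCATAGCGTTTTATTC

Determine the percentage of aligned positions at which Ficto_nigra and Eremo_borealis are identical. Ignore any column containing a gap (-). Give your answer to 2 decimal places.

Excluding the 1 gap column leaves 24 comparable sites.
Differing sites — 1:A/C; 6:C/T; 10:G/C; 15:T/G; 19:G/T.
19 of the 24 comparable sites match, so the percent identity is 19/24 × 100 = 79.17%.

79.17%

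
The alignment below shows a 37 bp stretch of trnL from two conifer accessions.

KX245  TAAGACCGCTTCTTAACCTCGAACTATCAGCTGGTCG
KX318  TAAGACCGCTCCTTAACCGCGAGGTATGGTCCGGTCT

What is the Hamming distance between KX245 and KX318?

Mismatches occur at site 11 (T/C), site 19 (T/G), site 23 (A/G), site 24 (C/G), site 28 (C/G), site 29 (A/G), site 30 (G/T), site 32 (T/C), site 37 (G/T).
That gives 9 mismatches out of 37 aligned sites, so the Hamming distance is 9.

9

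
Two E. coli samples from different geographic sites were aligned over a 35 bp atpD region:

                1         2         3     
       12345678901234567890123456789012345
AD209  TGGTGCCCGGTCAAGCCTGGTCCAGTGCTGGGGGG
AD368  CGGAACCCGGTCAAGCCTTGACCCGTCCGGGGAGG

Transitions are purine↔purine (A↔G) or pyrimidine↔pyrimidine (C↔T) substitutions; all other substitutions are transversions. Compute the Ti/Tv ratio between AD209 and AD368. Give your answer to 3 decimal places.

Differing sites — 1:T/C (Ti); 4:T/A (Tv); 5:G/A (Ti); 19:G/T (Tv); 21:T/A (Tv); 24:A/C (Tv); 27:G/C (Tv); 29:T/G (Tv); 33:G/A (Ti).
Of the 9 differences, 3 transitions and 6 transversions, so Ti/Tv = 3/6 = 0.500.

0.500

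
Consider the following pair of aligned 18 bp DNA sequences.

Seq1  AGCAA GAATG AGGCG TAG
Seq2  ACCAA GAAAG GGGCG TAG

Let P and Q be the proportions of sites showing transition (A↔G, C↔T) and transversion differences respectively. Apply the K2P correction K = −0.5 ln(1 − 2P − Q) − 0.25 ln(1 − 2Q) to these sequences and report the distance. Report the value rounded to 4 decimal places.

Mismatches occur at site 2 (G↔C, transversion), site 9 (T↔A, transversion), site 11 (A↔G, transition).
Of the 3 differences, 1 transition and 2 transversions over 18 sites: P = 1/18 = 0.055556, Q = 2/18 = 0.111111.
d = −0.5·ln(0.777777) − 0.25·ln(0.777778) = −0.5·(-0.251315) − 0.25·(-0.251314) = 0.1885.

0.1885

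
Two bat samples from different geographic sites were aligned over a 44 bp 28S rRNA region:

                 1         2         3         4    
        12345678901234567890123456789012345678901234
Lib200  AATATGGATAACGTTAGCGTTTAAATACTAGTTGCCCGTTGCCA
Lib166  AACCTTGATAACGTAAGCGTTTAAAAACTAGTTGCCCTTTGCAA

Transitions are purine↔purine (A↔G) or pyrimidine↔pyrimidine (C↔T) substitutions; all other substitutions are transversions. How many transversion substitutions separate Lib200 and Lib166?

The sequences differ at positions 3 (T/C, transition), 4 (A/C, transversion), 6 (G/T, transversion), 15 (T/A, transversion), 26 (T/A, transversion), 38 (G/T, transversion), 43 (C/A, transversion).
Of the 7 differences, 1 transition and 6 transversions, so the answer is 6.

6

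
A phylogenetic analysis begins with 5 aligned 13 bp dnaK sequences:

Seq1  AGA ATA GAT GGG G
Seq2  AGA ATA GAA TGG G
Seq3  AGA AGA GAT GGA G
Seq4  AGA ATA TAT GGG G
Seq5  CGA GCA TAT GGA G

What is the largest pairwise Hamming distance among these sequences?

Pairwise Hamming distances:
  Seq1 vs Seq2: 2
  Seq1 vs Seq3: 2
  Seq1 vs Seq4: 1
  Seq1 vs Seq5: 5
  Seq2 vs Seq3: 4
  Seq2 vs Seq4: 3
  Seq2 vs Seq5: 7
  Seq3 vs Seq4: 3
  Seq3 vs Seq5: 4
  Seq4 vs Seq5: 4
The largest is 7, between Seq2 and Seq5.

7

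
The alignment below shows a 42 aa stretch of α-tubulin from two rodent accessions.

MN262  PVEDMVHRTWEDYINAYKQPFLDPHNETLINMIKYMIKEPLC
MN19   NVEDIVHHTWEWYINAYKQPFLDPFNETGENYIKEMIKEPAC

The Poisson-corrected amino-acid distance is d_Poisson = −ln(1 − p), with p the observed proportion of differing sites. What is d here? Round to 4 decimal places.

The sequences differ at positions 1 (P/N), 5 (M/I), 8 (R/H), 12 (D/W), 25 (H/F), 29 (L/G), 30 (I/E), 32 (M/Y), 35 (Y/E), 41 (L/A).
p = 10/42 = 0.238095.
d = −ln(1 − 0.238095) = −ln(0.761905) = 0.2719.

0.2719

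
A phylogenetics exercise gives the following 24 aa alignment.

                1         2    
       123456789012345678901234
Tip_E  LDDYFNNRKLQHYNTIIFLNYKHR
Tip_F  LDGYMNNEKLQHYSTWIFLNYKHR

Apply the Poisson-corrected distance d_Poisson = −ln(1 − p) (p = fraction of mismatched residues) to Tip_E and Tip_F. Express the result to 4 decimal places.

0.2336

Mismatches occur at site 3 (D/G), site 5 (F/M), site 8 (R/E), site 14 (N/S), site 16 (I/W).
p = 5/24 = 0.208333.
d = −ln(1 − 0.208333) = −ln(0.791667) = 0.2336.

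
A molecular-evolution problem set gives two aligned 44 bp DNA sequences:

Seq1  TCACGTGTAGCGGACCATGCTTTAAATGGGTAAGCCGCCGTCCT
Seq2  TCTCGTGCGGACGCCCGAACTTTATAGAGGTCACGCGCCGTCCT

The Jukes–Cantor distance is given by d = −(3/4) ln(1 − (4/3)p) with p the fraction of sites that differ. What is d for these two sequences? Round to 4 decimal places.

Differing sites — 3:A/T; 8:T/C; 9:A/G; 11:C/A; 12:G/C; 14:A/C; 17:A/G; 18:T/A; 19:G/A; 25:A/T; 27:T/G; 28:G/A; 32:A/C; 34:G/C; 35:C/G.
p = 15/44 = 0.340909.
d = −0.75 · ln(1 − (4/3)·0.340909) = −0.75 · ln(0.545455) = −0.75 · (-0.606135) = 0.4546.

0.4546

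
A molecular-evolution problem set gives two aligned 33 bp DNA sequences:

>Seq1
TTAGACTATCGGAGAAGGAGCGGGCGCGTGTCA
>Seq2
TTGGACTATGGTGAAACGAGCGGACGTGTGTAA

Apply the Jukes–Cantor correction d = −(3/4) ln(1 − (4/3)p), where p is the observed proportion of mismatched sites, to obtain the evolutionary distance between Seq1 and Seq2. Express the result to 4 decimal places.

The sequences differ at positions 3 (A/G), 10 (C/G), 12 (G/T), 13 (A/G), 14 (G/A), 17 (G/C), 24 (G/A), 27 (C/T), 32 (C/A).
p = 9/33 = 0.272727.
d = −0.75 · ln(1 − (4/3)·0.272727) = −0.75 · ln(0.636364) = −0.75 · (-0.451985) = 0.3390.

0.3390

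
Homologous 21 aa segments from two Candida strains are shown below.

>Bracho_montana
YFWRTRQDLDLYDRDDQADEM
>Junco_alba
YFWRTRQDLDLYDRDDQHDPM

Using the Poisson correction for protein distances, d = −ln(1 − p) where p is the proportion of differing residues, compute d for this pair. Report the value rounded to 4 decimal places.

0.1001

The sequences differ at positions 18 (A/H), 20 (E/P).
p = 2/21 = 0.095238.
d = −ln(1 − 0.095238) = −ln(0.904762) = 0.1001.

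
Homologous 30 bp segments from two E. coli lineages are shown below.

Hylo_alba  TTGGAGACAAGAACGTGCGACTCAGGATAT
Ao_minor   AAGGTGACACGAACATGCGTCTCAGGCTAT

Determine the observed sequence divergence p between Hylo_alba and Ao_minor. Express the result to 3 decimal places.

Mismatches occur at site 1 (T↔A), site 2 (T↔A), site 5 (A↔T), site 10 (A↔C), site 15 (G↔A), site 20 (A↔T), site 27 (A↔C).
There are 7 differences over 30 sites, so p = 7/30 = 0.233.

0.233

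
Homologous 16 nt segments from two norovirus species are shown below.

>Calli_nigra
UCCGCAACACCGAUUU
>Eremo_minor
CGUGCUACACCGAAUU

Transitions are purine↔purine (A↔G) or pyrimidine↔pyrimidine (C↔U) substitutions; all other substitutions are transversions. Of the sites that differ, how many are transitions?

2

Mismatches occur at site 1 (U→C, transition), site 2 (C→G, transversion), site 3 (C→U, transition), site 6 (A→U, transversion), site 14 (U→A, transversion).
Of the 5 differences, 2 transitions and 3 transversions, so the answer is 2.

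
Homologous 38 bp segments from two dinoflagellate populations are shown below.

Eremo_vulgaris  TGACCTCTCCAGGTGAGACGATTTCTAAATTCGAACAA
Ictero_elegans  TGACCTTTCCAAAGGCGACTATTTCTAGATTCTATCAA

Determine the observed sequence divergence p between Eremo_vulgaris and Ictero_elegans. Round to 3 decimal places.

0.237

The sequences differ at positions 7 (C/T), 12 (G/A), 13 (G/A), 14 (T/G), 16 (A/C), 20 (G/T), 28 (A/G), 33 (G/T), 35 (A/T).
There are 9 differences over 38 sites, so p = 9/38 = 0.237.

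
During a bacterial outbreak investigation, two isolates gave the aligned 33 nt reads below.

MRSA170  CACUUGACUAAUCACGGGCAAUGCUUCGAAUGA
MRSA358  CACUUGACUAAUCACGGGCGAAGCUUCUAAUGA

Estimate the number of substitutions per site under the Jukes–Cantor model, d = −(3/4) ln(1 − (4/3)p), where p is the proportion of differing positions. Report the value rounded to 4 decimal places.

Mismatches occur at site 20 (A→G), site 22 (U→A), site 28 (G→U).
p = 3/33 = 0.090909.
d = −0.75 · ln(1 − (4/3)·0.090909) = −0.75 · ln(0.878788) = −0.75 · (-0.129212) = 0.0969.

0.0969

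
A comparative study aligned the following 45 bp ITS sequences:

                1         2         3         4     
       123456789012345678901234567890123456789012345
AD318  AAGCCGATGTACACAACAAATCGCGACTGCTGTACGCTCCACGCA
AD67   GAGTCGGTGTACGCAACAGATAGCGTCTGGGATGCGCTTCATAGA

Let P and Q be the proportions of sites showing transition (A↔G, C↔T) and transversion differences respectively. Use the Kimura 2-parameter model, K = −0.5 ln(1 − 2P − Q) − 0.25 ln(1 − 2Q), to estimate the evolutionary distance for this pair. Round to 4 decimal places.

Differing sites — 1:A/G (Ti); 4:C/T (Ti); 7:A/G (Ti); 13:A/G (Ti); 19:A/G (Ti); 22:C/A (Tv); 26:A/T (Tv); 30:C/G (Tv); 31:T/G (Tv); 32:G/A (Ti); 34:A/G (Ti); 39:C/T (Ti); 42:C/T (Ti); 43:G/A (Ti); 44:C/G (Tv).
Of the 15 differences, 10 transitions and 5 transversions over 45 sites: P = 10/45 = 0.222222, Q = 5/45 = 0.111111.
d = −0.5·ln(0.444445) − 0.25·ln(0.777778) = −0.5·(-0.810929) − 0.25·(-0.251314) = 0.4683.

0.4683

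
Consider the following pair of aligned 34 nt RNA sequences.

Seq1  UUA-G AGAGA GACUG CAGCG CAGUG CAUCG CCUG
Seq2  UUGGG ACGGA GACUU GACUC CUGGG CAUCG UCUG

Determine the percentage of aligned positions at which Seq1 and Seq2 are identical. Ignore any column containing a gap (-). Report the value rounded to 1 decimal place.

Excluding the 1 gap column leaves 33 comparable sites.
The sequences differ at positions 3 (A/G), 7 (G/C), 8 (A/G), 15 (G/U), 16 (C/G), 18 (G/C), 19 (C/U), 20 (G/C), 22 (A/U), 24 (U/G), 31 (C/U).
22 of the 33 comparable sites match, so the percent identity is 22/33 × 100 = 66.7%.

66.7%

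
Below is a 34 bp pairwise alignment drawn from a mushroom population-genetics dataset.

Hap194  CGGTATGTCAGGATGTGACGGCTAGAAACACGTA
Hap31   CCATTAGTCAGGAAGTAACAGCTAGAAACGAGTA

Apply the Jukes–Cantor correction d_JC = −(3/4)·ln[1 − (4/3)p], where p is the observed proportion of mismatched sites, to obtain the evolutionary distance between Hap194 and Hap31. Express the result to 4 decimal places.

0.3265

Differing sites — 2:G/C; 3:G/A; 5:A/T; 6:T/A; 14:T/A; 17:G/A; 20:G/A; 30:A/G; 31:C/A.
p = 9/34 = 0.264706.
d = −0.75 · ln(1 − (4/3)·0.264706) = −0.75 · ln(0.647059) = −0.75 · (-0.435318) = 0.3265.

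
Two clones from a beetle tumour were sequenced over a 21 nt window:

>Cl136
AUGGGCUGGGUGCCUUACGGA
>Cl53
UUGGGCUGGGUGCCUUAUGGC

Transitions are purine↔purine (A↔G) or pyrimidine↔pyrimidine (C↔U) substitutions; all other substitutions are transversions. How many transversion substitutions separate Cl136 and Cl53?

2

Mismatches occur at site 1 (A→U, transversion), site 18 (C→U, transition), site 21 (A→C, transversion).
Of the 3 differences, 1 transition and 2 transversions, so the answer is 2.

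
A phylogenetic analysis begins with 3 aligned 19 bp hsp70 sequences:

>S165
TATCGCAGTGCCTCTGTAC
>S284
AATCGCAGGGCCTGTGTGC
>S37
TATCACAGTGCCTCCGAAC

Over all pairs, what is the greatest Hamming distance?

Pairwise Hamming distances:
  S165 vs S284: 4
  S165 vs S37: 3
  S284 vs S37: 7
The largest is 7, between S284 and S37.

7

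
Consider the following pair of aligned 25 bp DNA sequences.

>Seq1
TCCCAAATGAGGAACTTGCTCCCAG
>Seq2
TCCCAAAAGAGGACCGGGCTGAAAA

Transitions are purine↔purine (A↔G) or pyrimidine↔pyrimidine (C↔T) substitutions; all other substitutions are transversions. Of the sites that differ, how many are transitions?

1

Differing sites — 8:T/A (Tv); 14:A/C (Tv); 16:T/G (Tv); 17:T/G (Tv); 21:C/G (Tv); 22:C/A (Tv); 23:C/A (Tv); 25:G/A (Ti).
Of the 8 differences, 1 transition and 7 transversions, so the answer is 1.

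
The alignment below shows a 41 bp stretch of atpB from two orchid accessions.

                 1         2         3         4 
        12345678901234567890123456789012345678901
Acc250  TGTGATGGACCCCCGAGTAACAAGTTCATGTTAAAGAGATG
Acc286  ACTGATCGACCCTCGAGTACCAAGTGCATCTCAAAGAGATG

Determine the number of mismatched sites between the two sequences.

8

Differing sites — 1:T/A; 2:G/C; 7:G/C; 13:C/T; 20:A/C; 26:T/G; 30:G/C; 32:T/C.
That gives 8 mismatches out of 41 aligned sites, so the Hamming distance is 8.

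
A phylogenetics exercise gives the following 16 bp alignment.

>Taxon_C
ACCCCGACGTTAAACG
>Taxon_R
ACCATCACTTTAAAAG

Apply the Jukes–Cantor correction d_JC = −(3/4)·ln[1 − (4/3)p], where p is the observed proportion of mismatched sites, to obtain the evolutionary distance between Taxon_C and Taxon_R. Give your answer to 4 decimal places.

0.4042

The sequences differ at positions 4 (C/A), 5 (C/T), 6 (G/C), 9 (G/T), 15 (C/A).
p = 5/16 = 0.312500.
d = −0.75 · ln(1 − (4/3)·0.312500) = −0.75 · ln(0.583333) = −0.75 · (-0.538997) = 0.4042.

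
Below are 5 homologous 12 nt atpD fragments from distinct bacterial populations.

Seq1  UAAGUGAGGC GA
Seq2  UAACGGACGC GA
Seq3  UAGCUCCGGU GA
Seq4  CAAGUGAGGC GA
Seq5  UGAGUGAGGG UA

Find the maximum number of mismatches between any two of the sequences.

7

Pairwise Hamming distances:
  Seq1 vs Seq2: 3
  Seq1 vs Seq3: 5
  Seq1 vs Seq4: 1
  Seq1 vs Seq5: 3
  Seq2 vs Seq3: 6
  Seq2 vs Seq4: 4
  Seq2 vs Seq5: 6
  Seq3 vs Seq4: 6
  Seq3 vs Seq5: 7
  Seq4 vs Seq5: 4
The largest is 7, between Seq3 and Seq5.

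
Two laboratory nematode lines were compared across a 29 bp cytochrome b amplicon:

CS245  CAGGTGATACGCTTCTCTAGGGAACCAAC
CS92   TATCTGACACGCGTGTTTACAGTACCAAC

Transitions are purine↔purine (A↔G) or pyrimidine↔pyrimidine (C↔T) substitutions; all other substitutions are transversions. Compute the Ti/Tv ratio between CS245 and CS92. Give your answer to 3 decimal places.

The sequences differ at positions 1 (C/T, transition), 3 (G/T, transversion), 4 (G/C, transversion), 8 (T/C, transition), 13 (T/G, transversion), 15 (C/G, transversion), 17 (C/T, transition), 20 (G/C, transversion), 21 (G/A, transition), 23 (A/T, transversion).
Of the 10 differences, 4 transitions and 6 transversions, so Ti/Tv = 4/6 = 0.667.

0.667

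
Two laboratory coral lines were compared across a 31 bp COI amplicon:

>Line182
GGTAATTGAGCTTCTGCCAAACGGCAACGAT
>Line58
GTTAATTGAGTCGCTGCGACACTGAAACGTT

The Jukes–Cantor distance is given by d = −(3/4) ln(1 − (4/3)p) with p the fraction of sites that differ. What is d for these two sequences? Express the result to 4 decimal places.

The sequences differ at positions 2 (G/T), 11 (C/T), 12 (T/C), 13 (T/G), 18 (C/G), 20 (A/C), 23 (G/T), 25 (C/A), 30 (A/T).
p = 9/31 = 0.290323.
d = −0.75 · ln(1 − (4/3)·0.290323) = −0.75 · ln(0.612903) = −0.75 · (-0.489549) = 0.3672.

0.3672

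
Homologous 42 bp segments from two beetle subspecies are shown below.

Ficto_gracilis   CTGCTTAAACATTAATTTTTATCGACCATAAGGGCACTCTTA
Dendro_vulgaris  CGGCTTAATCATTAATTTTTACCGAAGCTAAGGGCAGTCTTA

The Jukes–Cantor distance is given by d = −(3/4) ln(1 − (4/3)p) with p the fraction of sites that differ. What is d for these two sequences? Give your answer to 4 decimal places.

Differing sites — 2:T/G; 9:A/T; 22:T/C; 26:C/A; 27:C/G; 28:A/C; 37:C/G.
p = 7/42 = 0.166667.
d = −0.75 · ln(1 − (4/3)·0.166667) = −0.75 · ln(0.777777) = −0.75 · (-0.251315) = 0.1885.

0.1885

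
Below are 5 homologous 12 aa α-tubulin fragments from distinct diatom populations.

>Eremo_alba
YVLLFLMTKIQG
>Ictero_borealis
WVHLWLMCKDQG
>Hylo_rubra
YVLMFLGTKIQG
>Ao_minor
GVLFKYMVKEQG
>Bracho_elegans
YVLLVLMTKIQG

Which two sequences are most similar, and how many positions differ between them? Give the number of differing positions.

Pairwise Hamming distances:
  Eremo_alba vs Ictero_borealis: 5
  Eremo_alba vs Hylo_rubra: 2
  Eremo_alba vs Ao_minor: 6
  Eremo_alba vs Bracho_elegans: 1
  Ictero_borealis vs Hylo_rubra: 7
  Ictero_borealis vs Ao_minor: 7
  Ictero_borealis vs Bracho_elegans: 5
  Hylo_rubra vs Ao_minor: 7
  Hylo_rubra vs Bracho_elegans: 3
  Ao_minor vs Bracho_elegans: 6
The smallest is 1, between Eremo_alba and Bracho_elegans.

1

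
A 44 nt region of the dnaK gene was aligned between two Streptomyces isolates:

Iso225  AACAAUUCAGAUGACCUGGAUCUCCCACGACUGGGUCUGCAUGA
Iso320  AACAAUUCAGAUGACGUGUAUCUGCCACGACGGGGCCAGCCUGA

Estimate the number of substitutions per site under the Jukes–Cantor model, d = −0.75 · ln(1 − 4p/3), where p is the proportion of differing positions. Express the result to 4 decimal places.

0.1788

Differing sites — 16:C/G; 19:G/U; 24:C/G; 32:U/G; 36:U/C; 38:U/A; 41:A/C.
p = 7/44 = 0.159091.
d = −0.75 · ln(1 − (4/3)·0.159091) = −0.75 · ln(0.787879) = −0.75 · (-0.238411) = 0.1788.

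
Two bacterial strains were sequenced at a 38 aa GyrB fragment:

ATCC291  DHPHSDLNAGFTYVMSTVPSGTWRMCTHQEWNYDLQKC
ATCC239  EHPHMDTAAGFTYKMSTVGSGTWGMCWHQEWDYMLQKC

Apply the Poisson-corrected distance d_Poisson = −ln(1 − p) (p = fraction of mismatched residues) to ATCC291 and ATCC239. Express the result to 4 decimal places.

0.3054

The sequences differ at positions 1 (D/E), 5 (S/M), 7 (L/T), 8 (N/A), 14 (V/K), 19 (P/G), 24 (R/G), 27 (T/W), 32 (N/D), 34 (D/M).
p = 10/38 = 0.263158.
d = −ln(1 − 0.263158) = −ln(0.736842) = 0.3054.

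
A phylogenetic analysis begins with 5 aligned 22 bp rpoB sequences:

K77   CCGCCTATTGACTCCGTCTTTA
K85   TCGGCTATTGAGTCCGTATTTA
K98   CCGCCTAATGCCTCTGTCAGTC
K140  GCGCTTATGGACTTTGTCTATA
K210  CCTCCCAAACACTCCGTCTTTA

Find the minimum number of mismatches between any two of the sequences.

4

Pairwise Hamming distances:
  K77 vs K85: 4
  K77 vs K98: 6
  K77 vs K140: 6
  K77 vs K210: 5
  K85 vs K98: 10
  K85 vs K140: 9
  K85 vs K210: 9
  K98 vs K140: 9
  K98 vs K210: 9
  K140 vs K210: 10
The smallest is 4, between K77 and K85.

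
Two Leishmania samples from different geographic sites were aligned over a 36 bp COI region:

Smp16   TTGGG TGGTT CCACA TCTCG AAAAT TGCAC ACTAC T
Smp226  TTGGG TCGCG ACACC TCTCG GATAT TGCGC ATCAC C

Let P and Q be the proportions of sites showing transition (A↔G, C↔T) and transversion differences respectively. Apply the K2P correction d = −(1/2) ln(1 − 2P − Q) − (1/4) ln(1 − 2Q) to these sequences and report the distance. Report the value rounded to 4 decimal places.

0.4009

Mismatches occur at site 7 (G/C, transversion), site 9 (T/C, transition), site 10 (T/G, transversion), site 11 (C/A, transversion), site 15 (A/C, transversion), site 21 (A/G, transition), site 23 (A/T, transversion), site 29 (A/G, transition), site 32 (C/T, transition), site 33 (T/C, transition), site 36 (T/C, transition).
Of the 11 differences, 6 transitions and 5 transversions over 36 sites: P = 6/36 = 0.166667, Q = 5/36 = 0.138889.
d = −0.5·ln(0.527777) − 0.25·ln(0.722222) = −0.5·(-0.639081) − 0.25·(-0.325423) = 0.4009.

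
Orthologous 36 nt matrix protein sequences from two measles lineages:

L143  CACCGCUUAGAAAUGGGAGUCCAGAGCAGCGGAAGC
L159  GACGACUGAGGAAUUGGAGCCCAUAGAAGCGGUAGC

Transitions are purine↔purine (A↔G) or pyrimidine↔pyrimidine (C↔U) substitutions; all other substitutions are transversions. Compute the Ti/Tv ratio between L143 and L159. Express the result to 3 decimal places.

0.429

Differing sites — 1:C/G (Tv); 4:C/G (Tv); 5:G/A (Ti); 8:U/G (Tv); 11:A/G (Ti); 15:G/U (Tv); 20:U/C (Ti); 24:G/U (Tv); 27:C/A (Tv); 33:A/U (Tv).
Of the 10 differences, 3 transitions and 7 transversions, so Ti/Tv = 3/7 = 0.429.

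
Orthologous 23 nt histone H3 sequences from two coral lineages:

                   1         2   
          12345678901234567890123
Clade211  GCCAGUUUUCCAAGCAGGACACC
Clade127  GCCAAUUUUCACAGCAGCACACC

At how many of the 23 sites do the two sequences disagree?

Mismatches occur at site 5 (G↔A), site 11 (C↔A), site 12 (A↔C), site 18 (G↔C).
That gives 4 mismatches out of 23 aligned sites, so the Hamming distance is 4.

4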